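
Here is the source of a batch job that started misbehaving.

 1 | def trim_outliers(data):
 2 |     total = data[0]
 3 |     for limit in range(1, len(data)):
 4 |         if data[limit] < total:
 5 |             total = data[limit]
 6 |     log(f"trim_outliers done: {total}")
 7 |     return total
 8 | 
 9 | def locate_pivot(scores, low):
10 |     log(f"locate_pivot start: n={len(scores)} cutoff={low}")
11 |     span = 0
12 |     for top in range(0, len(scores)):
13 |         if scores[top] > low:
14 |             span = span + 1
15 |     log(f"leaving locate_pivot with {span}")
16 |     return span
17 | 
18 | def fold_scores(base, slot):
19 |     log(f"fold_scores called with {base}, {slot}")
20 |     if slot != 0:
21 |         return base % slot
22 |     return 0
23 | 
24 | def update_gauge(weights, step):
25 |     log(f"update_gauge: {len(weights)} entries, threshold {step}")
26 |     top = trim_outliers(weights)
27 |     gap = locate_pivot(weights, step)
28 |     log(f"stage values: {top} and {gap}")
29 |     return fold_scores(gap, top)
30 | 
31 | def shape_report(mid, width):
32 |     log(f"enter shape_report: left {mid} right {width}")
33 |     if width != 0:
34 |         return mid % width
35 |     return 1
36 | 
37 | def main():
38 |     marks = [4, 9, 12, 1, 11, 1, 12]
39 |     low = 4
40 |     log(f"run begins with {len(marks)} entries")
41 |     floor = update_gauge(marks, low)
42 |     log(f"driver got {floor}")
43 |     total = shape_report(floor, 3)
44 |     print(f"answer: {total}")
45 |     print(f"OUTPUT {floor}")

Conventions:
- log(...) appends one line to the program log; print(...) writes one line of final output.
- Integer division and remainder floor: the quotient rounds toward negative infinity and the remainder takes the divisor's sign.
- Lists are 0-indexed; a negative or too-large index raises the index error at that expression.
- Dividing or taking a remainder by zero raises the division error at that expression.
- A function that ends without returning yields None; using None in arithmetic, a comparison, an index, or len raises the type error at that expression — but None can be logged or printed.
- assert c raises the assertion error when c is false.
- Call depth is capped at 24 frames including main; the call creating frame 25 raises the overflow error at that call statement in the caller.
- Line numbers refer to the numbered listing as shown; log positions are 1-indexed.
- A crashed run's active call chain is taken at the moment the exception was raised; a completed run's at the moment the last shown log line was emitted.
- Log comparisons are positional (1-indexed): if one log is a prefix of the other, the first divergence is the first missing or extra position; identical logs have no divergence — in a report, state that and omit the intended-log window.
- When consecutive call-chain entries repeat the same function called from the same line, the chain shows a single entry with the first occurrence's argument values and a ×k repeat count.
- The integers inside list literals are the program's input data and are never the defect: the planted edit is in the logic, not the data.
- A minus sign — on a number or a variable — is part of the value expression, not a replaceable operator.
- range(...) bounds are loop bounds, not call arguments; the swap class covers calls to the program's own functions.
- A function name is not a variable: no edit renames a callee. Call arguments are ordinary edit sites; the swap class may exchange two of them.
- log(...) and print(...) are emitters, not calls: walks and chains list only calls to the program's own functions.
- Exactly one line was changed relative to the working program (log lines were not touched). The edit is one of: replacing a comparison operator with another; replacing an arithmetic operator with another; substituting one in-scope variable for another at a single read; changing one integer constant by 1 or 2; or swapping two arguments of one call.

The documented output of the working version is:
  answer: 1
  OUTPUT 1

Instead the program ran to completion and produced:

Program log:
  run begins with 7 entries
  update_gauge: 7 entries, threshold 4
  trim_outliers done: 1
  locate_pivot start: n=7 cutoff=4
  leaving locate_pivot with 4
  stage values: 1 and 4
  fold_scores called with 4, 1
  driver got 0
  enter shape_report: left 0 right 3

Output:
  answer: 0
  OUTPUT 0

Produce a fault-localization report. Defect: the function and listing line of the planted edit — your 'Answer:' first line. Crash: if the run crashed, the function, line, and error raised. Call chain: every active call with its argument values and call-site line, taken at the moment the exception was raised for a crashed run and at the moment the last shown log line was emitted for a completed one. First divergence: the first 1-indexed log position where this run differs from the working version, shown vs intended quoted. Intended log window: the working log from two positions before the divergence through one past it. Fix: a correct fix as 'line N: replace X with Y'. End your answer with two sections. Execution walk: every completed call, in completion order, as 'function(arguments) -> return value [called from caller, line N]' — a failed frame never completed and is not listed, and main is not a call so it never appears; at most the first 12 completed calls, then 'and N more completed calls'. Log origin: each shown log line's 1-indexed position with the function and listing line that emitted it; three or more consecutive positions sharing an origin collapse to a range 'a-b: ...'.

Answer: the defect is in update_gauge at line 29.
Core observation: The log first diverges at position 7: the faulty run prints 'fold_scores called with 4, 1' where the working version prints 'fold_scores called with 1, 4'.
Call chain: main -> shape_report(0, 3) (called at line 43).
First divergence: at position 7 the run shows 'fold_scores called with 4, 1' where the working version logs 'fold_scores called with 1, 4'.
Intended log window:
  5: leaving locate_pivot with 4
  6: stage values: 1 and 4
  7: fold_scores called with 1, 4
  8: driver got 1
Execution walk:
  trim_outliers([4, 9, 12, 1, 11, 1, 12]) -> 1  [called from update_gauge, line 26]
  locate_pivot([4, 9, 12, 1, 11, 1, 12], 4) -> 4  [called from update_gauge, line 27]
  fold_scores(4, 1) -> 0  [called from update_gauge, line 29]
  update_gauge([4, 9, 12, 1, 11, 1, 12], 4) -> 0  [called from main, line 41]
  shape_report(0, 3) -> 0  [called from main, line 43]
Log line origins:
  1: from main, line 40
  2: from update_gauge, line 25
  3: from trim_outliers, line 6
  4: from locate_pivot, line 10
  5: from locate_pivot, line 15
  6: from update_gauge, line 28
  7: from fold_scores, line 19
  8: from main, line 42
  9: from shape_report, line 32
A correct fix: line 29: replace `fold_scores(gap, top)` with `fold_scores(top, gap)`.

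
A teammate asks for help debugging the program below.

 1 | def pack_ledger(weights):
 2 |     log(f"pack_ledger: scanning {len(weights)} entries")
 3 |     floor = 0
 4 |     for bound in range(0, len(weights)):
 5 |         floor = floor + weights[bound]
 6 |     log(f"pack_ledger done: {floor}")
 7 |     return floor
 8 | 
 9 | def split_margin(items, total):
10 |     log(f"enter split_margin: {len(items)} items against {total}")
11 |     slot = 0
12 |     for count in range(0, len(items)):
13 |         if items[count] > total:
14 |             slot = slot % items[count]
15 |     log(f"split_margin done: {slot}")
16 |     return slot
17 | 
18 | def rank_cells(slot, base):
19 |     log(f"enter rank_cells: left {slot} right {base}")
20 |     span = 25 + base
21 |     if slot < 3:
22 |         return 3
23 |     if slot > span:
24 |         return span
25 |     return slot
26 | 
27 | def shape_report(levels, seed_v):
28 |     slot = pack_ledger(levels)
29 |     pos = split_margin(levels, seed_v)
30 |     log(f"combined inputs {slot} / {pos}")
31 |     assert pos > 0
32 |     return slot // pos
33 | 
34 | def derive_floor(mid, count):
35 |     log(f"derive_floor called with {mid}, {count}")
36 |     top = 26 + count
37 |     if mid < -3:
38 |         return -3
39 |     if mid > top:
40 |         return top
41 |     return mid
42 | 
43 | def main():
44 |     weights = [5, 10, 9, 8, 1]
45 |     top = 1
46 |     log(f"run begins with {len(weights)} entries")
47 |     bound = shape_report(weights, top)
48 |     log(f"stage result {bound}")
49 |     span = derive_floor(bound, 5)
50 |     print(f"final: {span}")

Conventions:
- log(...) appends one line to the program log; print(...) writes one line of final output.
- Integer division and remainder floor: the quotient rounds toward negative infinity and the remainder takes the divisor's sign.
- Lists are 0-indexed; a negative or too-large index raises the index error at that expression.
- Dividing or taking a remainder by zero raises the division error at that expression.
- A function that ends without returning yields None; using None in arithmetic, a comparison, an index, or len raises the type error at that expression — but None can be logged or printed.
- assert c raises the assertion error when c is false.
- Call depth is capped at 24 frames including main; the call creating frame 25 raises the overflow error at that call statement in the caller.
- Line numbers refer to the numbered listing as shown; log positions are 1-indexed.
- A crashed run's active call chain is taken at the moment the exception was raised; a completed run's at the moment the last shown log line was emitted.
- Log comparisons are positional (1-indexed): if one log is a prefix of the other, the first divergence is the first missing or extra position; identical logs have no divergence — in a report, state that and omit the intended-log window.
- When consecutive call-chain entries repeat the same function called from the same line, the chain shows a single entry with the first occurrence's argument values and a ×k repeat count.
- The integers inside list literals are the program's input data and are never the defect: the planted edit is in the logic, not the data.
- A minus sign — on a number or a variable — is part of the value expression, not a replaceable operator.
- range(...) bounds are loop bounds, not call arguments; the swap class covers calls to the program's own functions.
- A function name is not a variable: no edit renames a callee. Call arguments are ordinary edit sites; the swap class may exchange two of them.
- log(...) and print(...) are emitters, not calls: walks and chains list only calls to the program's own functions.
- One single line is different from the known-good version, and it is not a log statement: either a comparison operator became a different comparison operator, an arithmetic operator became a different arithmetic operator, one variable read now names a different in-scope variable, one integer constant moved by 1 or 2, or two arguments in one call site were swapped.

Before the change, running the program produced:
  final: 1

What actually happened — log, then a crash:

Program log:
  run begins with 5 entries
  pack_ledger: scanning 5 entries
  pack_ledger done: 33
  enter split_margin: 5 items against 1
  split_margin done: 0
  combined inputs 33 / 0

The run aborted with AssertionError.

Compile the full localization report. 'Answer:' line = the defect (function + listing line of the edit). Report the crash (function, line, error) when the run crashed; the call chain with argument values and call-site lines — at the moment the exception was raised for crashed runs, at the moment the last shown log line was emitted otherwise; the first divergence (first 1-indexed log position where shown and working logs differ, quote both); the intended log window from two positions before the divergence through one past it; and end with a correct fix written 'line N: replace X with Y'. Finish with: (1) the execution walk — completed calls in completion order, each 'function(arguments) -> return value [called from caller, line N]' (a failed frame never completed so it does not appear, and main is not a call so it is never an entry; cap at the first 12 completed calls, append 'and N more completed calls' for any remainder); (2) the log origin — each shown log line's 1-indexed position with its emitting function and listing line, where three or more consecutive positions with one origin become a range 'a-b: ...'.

Answer: the defect is in split_margin at line 14.
Key observation: Position 5 is the first bad log line: 'split_margin done: 0' should read 'split_margin done: 32'.
Crash: shape_report, line 31, AssertionError.
Call chain: main -> shape_report([5, 10, 9, 8, 1], 1) (called at line 47).
First divergence: position 5 — shown 'split_margin done: 0', intended 'split_margin done: 32'.
Intended log window:
  3: pack_ledger done: 33
  4: enter split_margin: 5 items against 1
  5: split_margin done: 32
  6: combined inputs 33 / 32
Execution walk:
  pack_ledger([5, 10, 9, 8, 1]) -> 33  [called from shape_report, line 28]
  split_margin([5, 10, 9, 8, 1], 1) -> 0  [called from shape_report, line 29]
Log line origins:
  1 — main, line 46
  2 — pack_ledger, line 2
  3 — pack_ledger, line 6
  4 — split_margin, line 10
  5 — split_margin, line 15
  6 — shape_report, line 30
A correct fix: line 14: replace `%` with `+`.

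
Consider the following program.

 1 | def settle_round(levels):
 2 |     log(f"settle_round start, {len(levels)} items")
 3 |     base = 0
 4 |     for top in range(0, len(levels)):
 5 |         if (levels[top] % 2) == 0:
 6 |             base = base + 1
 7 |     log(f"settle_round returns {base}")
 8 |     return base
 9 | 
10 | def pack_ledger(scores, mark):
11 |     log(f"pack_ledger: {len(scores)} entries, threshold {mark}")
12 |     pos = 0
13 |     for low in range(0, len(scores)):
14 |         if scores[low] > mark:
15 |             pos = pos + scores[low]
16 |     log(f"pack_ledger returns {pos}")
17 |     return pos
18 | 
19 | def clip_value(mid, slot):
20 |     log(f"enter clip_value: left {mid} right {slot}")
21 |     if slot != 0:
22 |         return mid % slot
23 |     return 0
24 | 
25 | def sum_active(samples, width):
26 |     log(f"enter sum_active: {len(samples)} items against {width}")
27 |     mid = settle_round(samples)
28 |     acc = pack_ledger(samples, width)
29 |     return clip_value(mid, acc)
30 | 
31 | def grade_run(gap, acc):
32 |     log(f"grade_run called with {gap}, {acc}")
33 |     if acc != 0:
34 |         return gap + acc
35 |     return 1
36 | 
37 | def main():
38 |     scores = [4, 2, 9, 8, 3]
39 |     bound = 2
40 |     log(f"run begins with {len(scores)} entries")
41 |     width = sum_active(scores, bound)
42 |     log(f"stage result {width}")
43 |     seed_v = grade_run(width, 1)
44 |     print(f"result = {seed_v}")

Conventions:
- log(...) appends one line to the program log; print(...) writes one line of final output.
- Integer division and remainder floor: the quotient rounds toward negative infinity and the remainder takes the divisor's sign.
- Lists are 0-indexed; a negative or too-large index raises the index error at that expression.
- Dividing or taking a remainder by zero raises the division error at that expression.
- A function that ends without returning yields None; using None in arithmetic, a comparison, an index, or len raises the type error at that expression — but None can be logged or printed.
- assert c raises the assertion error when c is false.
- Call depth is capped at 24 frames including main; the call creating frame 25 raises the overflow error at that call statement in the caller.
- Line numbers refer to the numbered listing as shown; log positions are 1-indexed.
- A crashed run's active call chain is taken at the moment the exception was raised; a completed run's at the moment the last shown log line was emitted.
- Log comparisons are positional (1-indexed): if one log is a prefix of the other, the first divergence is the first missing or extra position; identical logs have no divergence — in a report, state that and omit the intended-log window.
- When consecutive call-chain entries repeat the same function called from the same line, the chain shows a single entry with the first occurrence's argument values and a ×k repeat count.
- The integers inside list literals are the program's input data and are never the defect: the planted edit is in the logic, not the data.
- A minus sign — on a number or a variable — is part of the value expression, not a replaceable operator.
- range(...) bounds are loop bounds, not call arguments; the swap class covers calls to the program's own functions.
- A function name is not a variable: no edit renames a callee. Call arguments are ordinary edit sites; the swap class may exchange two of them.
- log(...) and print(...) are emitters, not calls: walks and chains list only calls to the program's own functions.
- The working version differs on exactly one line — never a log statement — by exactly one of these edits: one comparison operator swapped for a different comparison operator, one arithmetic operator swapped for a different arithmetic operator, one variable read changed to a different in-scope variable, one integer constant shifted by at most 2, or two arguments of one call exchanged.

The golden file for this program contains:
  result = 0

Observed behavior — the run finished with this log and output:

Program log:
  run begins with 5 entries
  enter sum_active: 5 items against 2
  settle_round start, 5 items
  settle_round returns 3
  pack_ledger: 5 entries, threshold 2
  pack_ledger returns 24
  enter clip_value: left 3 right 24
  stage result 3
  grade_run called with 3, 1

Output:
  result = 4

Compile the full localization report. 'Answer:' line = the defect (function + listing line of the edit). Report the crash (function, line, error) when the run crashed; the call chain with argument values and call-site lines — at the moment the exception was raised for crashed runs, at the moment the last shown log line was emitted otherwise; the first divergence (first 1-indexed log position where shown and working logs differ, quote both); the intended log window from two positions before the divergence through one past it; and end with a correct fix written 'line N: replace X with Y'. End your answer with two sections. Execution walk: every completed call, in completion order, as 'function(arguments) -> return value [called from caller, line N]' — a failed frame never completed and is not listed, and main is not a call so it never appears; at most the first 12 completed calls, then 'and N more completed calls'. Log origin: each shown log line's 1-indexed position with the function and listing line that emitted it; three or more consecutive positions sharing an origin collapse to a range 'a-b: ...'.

Answer: the defect is in grade_run at line 34.
Core observation: Nothing in the log betrays the bug — only the output does.
Call chain: main -> grade_run(3, 1) (called at line 43).
First divergence: there is none — every log position agrees.
Execution walk:
  settle_round([4, 2, 9, 8, 3]) -> 3  [called from sum_active, line 27]
  pack_ledger([4, 2, 9, 8, 3], 2) -> 24  [called from sum_active, line 28]
  clip_value(3, 24) -> 3  [called from sum_active, line 29]
  sum_active([4, 2, 9, 8, 3], 2) -> 3  [called from main, line 41]
  grade_run(3, 1) -> 4  [called from main, line 43]
Log origin:
  1 — main, line 40
  2 — sum_active, line 26
  3 — settle_round, line 2
  4 — settle_round, line 7
  5 — pack_ledger, line 11
  6 — pack_ledger, line 16
  7 — clip_value, line 20
  8 — main, line 42
  9 — grade_run, line 32
A correct fix: line 34: replace `+` with `%`.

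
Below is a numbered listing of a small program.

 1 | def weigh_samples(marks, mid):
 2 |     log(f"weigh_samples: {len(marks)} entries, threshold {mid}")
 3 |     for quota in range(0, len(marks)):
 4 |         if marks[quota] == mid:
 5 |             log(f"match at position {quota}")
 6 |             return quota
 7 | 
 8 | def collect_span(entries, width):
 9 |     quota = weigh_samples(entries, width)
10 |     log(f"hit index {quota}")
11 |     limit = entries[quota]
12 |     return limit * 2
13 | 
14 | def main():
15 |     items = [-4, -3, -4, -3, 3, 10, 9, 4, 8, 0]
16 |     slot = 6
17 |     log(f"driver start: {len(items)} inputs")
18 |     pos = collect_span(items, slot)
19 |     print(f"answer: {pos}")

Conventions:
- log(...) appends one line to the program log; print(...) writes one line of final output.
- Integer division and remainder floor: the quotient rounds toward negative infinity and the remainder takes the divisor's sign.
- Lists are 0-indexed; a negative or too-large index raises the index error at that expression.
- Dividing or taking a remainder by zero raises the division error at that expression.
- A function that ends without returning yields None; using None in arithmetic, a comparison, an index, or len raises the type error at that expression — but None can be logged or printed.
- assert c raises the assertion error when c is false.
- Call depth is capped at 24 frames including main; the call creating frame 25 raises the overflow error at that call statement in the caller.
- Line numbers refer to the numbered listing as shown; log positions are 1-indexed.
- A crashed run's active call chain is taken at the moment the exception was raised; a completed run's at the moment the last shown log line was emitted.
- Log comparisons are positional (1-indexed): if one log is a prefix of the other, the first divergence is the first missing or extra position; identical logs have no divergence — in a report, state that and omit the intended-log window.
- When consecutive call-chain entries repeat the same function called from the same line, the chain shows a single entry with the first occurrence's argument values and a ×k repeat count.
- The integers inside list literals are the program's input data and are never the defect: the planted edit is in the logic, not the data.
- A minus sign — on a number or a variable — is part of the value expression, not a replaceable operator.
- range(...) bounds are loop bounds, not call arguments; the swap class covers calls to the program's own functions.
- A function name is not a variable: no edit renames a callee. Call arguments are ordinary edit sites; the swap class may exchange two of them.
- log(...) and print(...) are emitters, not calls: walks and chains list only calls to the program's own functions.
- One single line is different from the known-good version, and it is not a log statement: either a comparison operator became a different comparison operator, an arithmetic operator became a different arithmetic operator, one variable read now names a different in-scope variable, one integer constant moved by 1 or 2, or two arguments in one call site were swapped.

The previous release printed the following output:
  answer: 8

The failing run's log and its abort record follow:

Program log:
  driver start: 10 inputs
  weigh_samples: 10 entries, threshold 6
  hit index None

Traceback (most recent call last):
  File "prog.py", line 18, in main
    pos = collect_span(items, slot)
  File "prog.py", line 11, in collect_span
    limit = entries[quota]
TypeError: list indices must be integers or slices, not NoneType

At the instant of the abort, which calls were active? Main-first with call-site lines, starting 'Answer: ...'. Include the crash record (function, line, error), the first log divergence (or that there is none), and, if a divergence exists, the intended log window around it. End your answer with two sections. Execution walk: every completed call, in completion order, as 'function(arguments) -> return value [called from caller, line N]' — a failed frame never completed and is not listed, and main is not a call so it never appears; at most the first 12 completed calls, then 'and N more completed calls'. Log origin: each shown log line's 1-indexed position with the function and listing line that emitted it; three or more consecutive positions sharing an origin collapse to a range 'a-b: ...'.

Answer: main -> collect_span (called at line 18).
Core observation: Log line 2 is where behavior first shows: 'weigh_samples: 10 entries, threshold 6' appears instead of 'weigh_samples: 10 entries, threshold 4'.
Crash: collect_span, line 11, TypeError.
First divergence: position 2 — shown 'weigh_samples: 10 entries, threshold 6', intended 'weigh_samples: 10 entries, threshold 4'.
Intended log window:
  1: driver start: 10 inputs
  2: weigh_samples: 10 entries, threshold 4
  3: match at position 7
Execution walk:
  weigh_samples([-4, -3, -4, -3, 3, 10, 9, 4, 8, 0], 6) -> None  [called from collect_span, line 9]
Origin of each log line:
  1: logged in main at line 17
  2: logged in weigh_samples at line 2
  3: logged in collect_span at line 10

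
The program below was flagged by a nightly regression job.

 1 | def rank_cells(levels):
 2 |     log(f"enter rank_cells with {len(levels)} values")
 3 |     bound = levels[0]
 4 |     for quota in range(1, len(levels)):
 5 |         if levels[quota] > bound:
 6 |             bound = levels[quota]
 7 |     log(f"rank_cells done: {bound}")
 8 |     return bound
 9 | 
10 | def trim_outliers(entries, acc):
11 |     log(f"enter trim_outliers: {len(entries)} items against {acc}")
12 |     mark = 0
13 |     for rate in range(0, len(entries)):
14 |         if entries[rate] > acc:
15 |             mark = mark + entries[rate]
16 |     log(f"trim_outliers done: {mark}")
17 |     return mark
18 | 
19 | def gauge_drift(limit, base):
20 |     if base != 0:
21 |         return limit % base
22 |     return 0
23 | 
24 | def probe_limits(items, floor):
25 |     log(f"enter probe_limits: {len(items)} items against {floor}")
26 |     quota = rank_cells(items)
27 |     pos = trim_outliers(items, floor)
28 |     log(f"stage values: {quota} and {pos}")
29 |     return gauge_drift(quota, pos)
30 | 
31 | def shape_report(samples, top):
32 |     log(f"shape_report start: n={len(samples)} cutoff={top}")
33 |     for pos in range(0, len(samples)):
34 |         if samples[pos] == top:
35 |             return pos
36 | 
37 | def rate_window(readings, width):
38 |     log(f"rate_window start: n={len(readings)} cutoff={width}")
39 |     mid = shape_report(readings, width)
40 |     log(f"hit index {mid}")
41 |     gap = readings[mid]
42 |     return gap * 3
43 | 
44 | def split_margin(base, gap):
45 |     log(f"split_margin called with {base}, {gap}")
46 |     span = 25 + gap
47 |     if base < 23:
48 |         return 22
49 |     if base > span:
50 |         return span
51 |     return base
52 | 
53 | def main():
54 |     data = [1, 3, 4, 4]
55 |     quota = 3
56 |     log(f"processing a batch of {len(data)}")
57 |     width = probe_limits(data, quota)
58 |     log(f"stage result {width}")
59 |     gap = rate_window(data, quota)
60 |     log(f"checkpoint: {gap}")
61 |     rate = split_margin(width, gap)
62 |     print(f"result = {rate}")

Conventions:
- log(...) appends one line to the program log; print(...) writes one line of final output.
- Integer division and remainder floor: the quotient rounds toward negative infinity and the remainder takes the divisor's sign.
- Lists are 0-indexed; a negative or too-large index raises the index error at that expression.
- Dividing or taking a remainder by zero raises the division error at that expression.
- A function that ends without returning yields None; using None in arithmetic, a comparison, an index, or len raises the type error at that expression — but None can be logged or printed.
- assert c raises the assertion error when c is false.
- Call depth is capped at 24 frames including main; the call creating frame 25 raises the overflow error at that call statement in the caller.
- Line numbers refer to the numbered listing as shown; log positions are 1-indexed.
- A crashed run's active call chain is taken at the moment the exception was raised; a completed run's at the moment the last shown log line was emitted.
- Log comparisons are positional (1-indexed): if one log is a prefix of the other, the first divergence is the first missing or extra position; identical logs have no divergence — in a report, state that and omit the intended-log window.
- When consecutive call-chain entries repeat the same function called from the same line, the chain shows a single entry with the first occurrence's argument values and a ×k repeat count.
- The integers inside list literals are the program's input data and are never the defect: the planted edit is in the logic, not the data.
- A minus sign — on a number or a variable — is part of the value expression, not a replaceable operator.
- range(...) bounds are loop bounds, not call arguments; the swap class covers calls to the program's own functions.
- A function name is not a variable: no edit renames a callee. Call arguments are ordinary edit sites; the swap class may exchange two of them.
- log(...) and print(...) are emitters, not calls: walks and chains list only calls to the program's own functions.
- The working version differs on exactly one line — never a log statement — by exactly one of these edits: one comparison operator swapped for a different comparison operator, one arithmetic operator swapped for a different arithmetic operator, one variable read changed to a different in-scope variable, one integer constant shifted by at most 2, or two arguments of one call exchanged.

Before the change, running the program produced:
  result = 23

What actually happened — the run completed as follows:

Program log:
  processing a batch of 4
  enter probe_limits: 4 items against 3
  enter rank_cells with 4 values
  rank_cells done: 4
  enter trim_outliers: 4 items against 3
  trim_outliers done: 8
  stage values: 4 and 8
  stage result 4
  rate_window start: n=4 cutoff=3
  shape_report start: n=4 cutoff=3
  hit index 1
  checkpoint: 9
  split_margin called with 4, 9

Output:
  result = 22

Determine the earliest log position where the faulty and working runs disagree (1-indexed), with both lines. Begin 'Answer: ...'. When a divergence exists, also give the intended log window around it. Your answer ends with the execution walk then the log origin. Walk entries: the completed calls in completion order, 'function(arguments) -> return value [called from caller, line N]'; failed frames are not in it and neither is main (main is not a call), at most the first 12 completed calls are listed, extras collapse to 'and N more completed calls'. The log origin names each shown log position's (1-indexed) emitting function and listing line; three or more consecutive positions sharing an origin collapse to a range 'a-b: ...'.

Answer: there is none — every log position agrees.
Execution walk:
  rank_cells([1, 3, 4, 4]) -> 4  [called from probe_limits, line 26]
  trim_outliers([1, 3, 4, 4], 3) -> 8  [called from probe_limits, line 27]
  gauge_drift(4, 8) -> 4  [called from probe_limits, line 29]
  probe_limits([1, 3, 4, 4], 3) -> 4  [called from main, line 57]
  shape_report([1, 3, 4, 4], 3) -> 1  [called from rate_window, line 39]
  rate_window([1, 3, 4, 4], 3) -> 9  [called from main, line 59]
  split_margin(4, 9) -> 22  [called from main, line 61]
Log origins:
  1 — main, line 56
  2 — probe_limits, line 25
  3 — rank_cells, line 2
  4 — rank_cells, line 7
  5 — trim_outliers, line 11
  6 — trim_outliers, line 16
  7 — probe_limits, line 28
  8 — main, line 58
  9 — rate_window, line 38
  10 — shape_report, line 32
  11 — rate_window, line 40
  12 — main, line 60
  13 — split_margin, line 45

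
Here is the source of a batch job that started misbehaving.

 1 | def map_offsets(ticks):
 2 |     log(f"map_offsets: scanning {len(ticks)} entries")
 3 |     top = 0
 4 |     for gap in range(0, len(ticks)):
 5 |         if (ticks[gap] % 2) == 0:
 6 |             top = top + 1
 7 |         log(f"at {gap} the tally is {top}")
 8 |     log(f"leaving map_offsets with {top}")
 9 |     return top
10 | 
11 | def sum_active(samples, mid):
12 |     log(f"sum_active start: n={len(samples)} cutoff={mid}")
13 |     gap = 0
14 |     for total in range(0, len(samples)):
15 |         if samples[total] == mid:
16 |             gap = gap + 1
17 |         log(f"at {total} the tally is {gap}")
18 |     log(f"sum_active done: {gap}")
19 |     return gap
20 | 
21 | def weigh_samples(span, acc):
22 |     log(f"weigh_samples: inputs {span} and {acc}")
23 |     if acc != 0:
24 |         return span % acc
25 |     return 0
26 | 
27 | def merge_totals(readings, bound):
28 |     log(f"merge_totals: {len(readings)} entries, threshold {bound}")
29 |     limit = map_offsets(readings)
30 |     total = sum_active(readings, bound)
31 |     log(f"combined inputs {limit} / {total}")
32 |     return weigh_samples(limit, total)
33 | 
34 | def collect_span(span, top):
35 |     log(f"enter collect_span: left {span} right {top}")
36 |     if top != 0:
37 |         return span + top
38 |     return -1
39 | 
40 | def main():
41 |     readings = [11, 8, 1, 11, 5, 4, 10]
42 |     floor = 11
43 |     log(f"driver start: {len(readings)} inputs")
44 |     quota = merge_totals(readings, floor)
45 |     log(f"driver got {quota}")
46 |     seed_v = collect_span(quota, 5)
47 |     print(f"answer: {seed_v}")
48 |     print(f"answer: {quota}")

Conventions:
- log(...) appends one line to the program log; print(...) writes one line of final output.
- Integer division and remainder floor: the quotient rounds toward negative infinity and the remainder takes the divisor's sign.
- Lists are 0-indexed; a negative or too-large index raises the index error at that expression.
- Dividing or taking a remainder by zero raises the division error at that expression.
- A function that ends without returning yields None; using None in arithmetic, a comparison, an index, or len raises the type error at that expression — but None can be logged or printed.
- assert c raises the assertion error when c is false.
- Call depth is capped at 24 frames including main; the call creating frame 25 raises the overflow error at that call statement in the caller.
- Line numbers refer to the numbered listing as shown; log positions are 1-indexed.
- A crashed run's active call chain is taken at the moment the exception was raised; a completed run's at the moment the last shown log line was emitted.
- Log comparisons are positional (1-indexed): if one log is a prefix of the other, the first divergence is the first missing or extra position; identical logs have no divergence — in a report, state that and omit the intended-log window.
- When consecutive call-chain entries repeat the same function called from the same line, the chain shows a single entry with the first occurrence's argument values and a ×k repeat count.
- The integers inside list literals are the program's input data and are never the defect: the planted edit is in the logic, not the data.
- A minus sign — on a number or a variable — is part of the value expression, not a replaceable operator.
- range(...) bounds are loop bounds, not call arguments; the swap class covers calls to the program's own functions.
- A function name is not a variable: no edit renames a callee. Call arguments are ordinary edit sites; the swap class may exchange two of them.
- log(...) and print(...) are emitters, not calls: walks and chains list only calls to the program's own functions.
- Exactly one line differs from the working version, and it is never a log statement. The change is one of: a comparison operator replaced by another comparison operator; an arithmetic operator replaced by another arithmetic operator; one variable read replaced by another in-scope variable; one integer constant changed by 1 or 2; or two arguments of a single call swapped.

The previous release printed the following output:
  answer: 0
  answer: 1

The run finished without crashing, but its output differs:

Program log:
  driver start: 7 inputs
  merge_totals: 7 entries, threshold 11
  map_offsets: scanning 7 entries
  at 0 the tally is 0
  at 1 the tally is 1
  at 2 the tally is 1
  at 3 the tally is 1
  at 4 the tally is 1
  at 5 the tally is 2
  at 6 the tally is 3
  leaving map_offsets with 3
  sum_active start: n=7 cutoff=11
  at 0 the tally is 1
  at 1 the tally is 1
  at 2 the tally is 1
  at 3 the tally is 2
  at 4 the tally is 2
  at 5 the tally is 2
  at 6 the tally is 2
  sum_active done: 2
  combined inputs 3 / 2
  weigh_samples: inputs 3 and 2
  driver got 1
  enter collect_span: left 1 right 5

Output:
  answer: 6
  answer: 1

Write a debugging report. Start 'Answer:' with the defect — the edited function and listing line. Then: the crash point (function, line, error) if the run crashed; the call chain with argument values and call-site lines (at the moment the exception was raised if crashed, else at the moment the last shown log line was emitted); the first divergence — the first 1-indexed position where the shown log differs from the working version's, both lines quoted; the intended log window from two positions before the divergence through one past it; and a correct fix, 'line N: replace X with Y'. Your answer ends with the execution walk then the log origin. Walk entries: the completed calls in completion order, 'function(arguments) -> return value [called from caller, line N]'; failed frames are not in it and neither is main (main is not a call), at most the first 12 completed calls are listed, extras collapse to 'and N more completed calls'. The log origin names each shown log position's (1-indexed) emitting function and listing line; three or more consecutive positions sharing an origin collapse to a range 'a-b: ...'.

Answer: the defect is in collect_span at line 37.
The tell: Nothing in the log betrays the bug — only the output does.
Call chain: main -> collect_span(1, 5) (called at line 46).
First divergence: there is none — every log position agrees.
Execution walk:
  map_offsets([11, 8, 1, 11, 5, 4, 10]) -> 3  [called from merge_totals, line 29]
  sum_active([11, 8, 1, 11, 5, 4, 10], 11) -> 2  [called from merge_totals, line 30]
  weigh_samples(3, 2) -> 1  [called from merge_totals, line 32]
  merge_totals([11, 8, 1, 11, 5, 4, 10], 11) -> 1  [called from main, line 44]
  collect_span(1, 5) -> 6  [called from main, line 46]
Origin of each log line:
  1 — main, line 43
  2 — merge_totals, line 28
  3 — map_offsets, line 2
  4-10 — map_offsets, line 7
  11 — map_offsets, line 8
  12 — sum_active, line 12
  13-19 — sum_active, line 17
  20 — sum_active, line 18
  21 — merge_totals, line 31
  22 — weigh_samples, line 22
  23 — main, line 45
  24 — collect_span, line 35
A correct fix: line 37: replace `+` with `//`.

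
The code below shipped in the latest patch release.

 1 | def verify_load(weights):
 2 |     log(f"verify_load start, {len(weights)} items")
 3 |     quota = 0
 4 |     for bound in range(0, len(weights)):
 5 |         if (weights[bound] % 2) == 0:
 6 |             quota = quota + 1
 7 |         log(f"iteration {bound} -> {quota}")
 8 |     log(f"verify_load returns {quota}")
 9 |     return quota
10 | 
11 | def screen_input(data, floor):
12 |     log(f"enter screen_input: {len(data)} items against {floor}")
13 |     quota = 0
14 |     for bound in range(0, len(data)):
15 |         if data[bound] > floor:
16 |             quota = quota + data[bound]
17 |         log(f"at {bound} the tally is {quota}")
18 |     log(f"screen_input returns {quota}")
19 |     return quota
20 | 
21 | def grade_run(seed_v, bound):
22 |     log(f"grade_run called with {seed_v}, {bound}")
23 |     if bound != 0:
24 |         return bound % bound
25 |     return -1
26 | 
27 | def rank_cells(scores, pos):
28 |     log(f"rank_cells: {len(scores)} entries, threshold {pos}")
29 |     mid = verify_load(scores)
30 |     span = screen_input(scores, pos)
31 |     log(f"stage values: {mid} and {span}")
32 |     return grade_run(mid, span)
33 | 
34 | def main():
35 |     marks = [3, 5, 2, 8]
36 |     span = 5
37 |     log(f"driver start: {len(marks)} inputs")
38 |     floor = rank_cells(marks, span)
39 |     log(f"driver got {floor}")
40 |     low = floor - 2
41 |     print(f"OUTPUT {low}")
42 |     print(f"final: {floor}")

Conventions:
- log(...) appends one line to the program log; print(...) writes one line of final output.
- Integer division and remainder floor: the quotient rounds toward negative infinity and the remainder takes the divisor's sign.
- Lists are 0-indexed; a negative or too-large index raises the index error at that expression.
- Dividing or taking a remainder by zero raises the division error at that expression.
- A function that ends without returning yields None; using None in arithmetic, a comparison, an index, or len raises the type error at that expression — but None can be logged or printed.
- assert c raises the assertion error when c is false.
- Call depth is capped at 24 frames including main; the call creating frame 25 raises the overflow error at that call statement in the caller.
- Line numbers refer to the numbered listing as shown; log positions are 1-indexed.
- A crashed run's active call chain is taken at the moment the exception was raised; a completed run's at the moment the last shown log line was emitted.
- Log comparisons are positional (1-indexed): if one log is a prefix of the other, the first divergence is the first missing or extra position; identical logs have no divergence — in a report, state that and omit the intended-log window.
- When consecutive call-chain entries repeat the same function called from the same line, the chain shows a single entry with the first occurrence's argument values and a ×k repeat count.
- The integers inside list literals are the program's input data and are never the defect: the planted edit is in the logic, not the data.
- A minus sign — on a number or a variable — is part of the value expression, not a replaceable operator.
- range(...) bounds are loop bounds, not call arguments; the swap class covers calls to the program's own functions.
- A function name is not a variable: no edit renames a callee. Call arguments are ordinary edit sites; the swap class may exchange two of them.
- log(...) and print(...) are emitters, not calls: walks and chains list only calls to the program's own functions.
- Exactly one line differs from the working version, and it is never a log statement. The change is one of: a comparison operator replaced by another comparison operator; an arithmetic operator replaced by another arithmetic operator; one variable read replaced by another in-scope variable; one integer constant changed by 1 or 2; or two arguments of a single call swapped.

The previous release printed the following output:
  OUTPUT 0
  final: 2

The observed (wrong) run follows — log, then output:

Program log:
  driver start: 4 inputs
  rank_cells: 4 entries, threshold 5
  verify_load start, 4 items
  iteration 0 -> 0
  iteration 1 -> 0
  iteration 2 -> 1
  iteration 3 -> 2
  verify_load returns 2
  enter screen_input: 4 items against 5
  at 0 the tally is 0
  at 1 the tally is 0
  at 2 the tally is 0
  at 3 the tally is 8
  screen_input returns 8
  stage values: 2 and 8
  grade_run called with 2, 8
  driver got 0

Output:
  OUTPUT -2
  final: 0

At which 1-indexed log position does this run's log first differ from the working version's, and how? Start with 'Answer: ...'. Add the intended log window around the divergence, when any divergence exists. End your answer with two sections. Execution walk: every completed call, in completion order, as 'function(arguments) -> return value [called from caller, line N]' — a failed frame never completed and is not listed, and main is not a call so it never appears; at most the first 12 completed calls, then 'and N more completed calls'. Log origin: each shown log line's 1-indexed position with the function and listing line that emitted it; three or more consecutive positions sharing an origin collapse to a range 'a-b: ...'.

Answer: at position 17 the run shows 'driver got 0' where the working version logs 'driver got 2'.
Intended log window:
  15: stage values: 2 and 8
  16: grade_run called with 2, 8
  17: driver got 2
Execution walk:
  verify_load([3, 5, 2, 8]) -> 2  [called from rank_cells, line 29]
  screen_input([3, 5, 2, 8], 5) -> 8  [called from rank_cells, line 30]
  grade_run(2, 8) -> 0  [called from rank_cells, line 32]
  rank_cells([3, 5, 2, 8], 5) -> 0  [called from main, line 38]
Log line origins:
  1: logged in main at line 37
  2: logged in rank_cells at line 28
  3: logged in verify_load at line 2
  4-7: logged in verify_load at line 7
  8: logged in verify_load at line 8
  9: logged in screen_input at line 12
  10-13: logged in screen_input at line 17
  14: logged in screen_input at line 18
  15: logged in rank_cells at line 31
  16: logged in grade_run at line 22
  17: logged in main at line 39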